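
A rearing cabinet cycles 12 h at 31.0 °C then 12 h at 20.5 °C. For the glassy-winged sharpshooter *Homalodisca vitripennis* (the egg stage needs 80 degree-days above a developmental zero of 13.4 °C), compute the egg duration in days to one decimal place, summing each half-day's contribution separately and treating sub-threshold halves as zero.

6.5 days

Day half: max(0, 31.0 − 13.4) × 0.5 = 17.6 × 0.5 = 8.80 DD.
Night half: max(0, 20.5 − 13.4) × 0.5 = 7.1 × 0.5 = 3.55 DD.
Per 24 h: 12.35 DD/day.
Duration = 80 / 12.35 = 6.478 ≈ 6.5 days.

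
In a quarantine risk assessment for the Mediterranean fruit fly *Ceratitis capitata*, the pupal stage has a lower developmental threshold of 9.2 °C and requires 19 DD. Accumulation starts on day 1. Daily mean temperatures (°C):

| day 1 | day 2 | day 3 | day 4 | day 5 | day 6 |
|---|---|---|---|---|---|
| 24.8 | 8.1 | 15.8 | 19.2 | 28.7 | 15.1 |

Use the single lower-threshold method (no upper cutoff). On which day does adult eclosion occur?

Daily DD above 9.2 °C: 15.6, 0.0, 6.6, 10.0, 19.5, 5.9.
Cumulative: 15.6, 15.6, 22.2, 32.2, 51.7, 57.6.
The total first reaches 19 DD on day 3.

day 3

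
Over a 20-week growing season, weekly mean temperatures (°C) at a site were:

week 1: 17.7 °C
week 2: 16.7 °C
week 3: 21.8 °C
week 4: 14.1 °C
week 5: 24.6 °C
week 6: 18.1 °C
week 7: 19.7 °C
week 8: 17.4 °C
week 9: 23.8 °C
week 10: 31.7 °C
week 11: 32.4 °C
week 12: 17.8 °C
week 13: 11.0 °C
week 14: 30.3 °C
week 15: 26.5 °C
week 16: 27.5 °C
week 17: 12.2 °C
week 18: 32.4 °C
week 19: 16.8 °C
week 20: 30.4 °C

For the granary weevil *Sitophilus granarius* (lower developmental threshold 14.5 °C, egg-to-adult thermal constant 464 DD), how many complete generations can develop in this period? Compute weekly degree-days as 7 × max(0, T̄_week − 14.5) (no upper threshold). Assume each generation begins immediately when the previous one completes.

Weekly DD (7 × max(0, T̄ − 14.5)): 22.4, 15.4, 51.1, 0.0, 70.7, 25.2, 36.4, 20.3, 65.1, 120.4, 125.3, 23.1, 0.0, 110.6, 84.0, 91.0, 0.0, 125.3, 16.1, 111.3.
Season total = 1113.7 DD.
Complete generations = ⌊1113.7 / 464⌋ = 2.

2 generations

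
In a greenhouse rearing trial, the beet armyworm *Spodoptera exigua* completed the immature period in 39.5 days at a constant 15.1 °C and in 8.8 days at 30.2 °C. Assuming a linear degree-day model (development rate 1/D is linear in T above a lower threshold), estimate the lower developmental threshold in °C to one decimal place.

10.8 °C

Under the model K = D·(T − T_b), so D₁·(T₁ − T_b) = D₂·(T₂ − T_b).
39.5·(15.1 − T_b) = 8.8·(30.2 − T_b)
T_b = (39.5·15.1 − 8.8·30.2) / (39.5 − 8.8) = 330.69 / 30.7 = 10.772 °C ≈ 10.8 °C.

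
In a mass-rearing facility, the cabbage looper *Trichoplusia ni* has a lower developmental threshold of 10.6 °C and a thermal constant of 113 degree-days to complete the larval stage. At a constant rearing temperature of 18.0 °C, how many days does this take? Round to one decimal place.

Daily accumulation = 18.0 − 10.6 = 7.4 DD/day.
Duration = 113 / 7.4 = 15.270 ≈ 15.3 days.

15.3 days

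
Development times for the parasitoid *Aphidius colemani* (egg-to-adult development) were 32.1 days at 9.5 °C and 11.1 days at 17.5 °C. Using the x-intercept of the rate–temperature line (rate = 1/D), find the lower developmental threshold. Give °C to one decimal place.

Equal thermal constants: D₁(T₁ − T_b) = D₂(T₂ − T_b).
32.1·(9.5 − T_b) = 11.1·(17.5 − T_b)
T_b = (32.1·9.5 − 11.1·17.5) / (32.1 − 11.1) = 110.70 / 21.0 = 5.271 °C ≈ 5.3 °C.

5.3 °C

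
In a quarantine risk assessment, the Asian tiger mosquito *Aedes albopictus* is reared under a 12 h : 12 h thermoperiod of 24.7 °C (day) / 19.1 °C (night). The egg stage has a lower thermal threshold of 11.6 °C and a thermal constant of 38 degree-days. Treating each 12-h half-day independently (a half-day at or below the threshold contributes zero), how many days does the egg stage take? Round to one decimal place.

3.7 days

Day half: max(0, 24.7 − 11.6) × 0.5 = 13.1 × 0.5 = 6.55 DD.
Night half: max(0, 19.1 − 11.6) × 0.5 = 7.5 × 0.5 = 3.75 DD.
Per 24 h: 10.30 DD/day.
Duration = 38 / 10.30 = 3.689 ≈ 3.7 days.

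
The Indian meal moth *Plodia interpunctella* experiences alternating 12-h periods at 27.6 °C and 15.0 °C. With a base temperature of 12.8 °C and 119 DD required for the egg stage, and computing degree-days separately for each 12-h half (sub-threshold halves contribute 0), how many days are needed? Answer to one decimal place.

14.0 days

Day half: max(0, 27.6 − 12.8) × 0.5 = 14.8 × 0.5 = 7.40 DD.
Night half: max(0, 15.0 − 12.8) × 0.5 = 2.2 × 0.5 = 1.10 DD.
Per 24 h: 8.50 DD/day.
Duration = 119 / 8.50 = 14.000 ≈ 14.0 days.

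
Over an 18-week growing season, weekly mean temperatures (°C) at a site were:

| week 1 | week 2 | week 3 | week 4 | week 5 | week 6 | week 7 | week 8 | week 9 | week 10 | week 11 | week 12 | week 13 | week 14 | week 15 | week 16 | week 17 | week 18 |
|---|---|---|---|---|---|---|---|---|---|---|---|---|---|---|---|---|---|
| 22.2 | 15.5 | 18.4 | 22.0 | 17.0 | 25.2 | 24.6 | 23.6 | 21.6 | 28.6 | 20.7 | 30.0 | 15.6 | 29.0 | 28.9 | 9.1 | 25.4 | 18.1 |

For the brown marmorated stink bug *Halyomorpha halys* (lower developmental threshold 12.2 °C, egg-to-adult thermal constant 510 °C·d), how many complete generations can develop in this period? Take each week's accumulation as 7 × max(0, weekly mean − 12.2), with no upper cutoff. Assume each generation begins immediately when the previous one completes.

Weekly DD (7 × max(0, T̄ − 12.2)): 70.0, 23.1, 43.4, 68.6, 33.6, 91.0, 86.8, 79.8, 65.8, 114.8, 59.5, 124.6, 23.8, 117.6, 116.9, 0.0, 92.4, 41.3.
Season total = 1253.0 DD.
Complete generations = ⌊1253.0 / 510⌋ = 2.

2 generations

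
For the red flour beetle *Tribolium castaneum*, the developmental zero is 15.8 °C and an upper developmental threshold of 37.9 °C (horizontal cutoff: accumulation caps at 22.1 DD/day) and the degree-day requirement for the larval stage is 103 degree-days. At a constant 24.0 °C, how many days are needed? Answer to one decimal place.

Daily accumulation = 24.0 − 15.8 = 8.2 DD/day.
Duration = 103 / 8.2 = 12.561 ≈ 12.6 days.

12.6 days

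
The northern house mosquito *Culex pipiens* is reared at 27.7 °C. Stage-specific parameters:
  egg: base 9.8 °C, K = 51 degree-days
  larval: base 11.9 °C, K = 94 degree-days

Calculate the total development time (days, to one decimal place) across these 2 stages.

8.8 days

egg: 51 / (27.7 − 9.8) = 51 / 17.9 = 2.849 d.
larval: 94 / (27.7 − 11.9) = 94 / 15.8 = 5.949 d.
Sum = 8.799 ≈ 8.8 days.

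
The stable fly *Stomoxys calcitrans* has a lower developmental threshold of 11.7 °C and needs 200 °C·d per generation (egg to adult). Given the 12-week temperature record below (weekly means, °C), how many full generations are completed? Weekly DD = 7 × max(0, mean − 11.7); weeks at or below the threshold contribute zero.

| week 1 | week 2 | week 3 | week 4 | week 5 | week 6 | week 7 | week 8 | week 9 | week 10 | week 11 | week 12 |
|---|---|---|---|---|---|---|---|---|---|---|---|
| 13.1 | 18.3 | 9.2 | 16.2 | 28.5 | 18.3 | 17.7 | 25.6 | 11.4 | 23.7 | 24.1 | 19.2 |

3 generations

Weekly DD (7 × max(0, T̄ − 11.7)): 9.8, 46.2, 0.0, 31.5, 117.6, 46.2, 42.0, 97.3, 0.0, 84.0, 86.8, 52.5.
Season total = 613.9 DD.
Complete generations = ⌊613.9 / 200⌋ = 3.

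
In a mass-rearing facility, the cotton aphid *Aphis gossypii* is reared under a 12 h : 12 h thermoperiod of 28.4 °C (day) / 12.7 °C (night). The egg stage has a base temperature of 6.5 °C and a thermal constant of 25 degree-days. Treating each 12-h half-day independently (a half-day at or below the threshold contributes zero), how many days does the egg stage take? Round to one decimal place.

Day half: max(0, 28.4 − 6.5) × 0.5 = 21.9 × 0.5 = 10.95 DD.
Night half: max(0, 12.7 − 6.5) × 0.5 = 6.2 × 0.5 = 3.10 DD.
Per 24 h: 14.05 DD/day.
Duration = 25 / 14.05 = 1.779 ≈ 1.8 days.

1.8 days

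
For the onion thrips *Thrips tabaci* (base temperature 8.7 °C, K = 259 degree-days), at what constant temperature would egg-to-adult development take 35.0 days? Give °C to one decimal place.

16.1 °C

Required daily accumulation = 259 / 35.0 = 7.400 DD/day.
T = T_base + 7.400 = 8.7 + 7.400 = 16.100 ≈ 16.1 °C.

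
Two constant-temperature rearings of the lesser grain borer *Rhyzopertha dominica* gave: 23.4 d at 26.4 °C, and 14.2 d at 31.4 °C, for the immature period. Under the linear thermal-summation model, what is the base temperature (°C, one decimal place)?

18.7 °C

Equal thermal constants: D₁(T₁ − T_b) = D₂(T₂ − T_b).
23.4·(26.4 − T_b) = 14.2·(31.4 − T_b)
T_b = (23.4·26.4 − 14.2·31.4) / (23.4 − 14.2) = 171.88 / 9.2 = 18.683 °C ≈ 18.7 °C.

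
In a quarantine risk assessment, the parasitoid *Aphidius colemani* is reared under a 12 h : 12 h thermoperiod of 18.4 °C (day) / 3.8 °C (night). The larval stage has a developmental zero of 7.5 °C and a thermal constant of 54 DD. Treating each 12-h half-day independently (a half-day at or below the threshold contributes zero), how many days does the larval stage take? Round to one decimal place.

Day half: max(0, 18.4 − 7.5) × 0.5 = 10.9 × 0.5 = 5.45 DD.
Night half: max(0, 3.8 − 7.5) × 0.5 = 0.0 × 0.5 = 0.00 DD.
Per 24 h: 5.45 DD/day.
Duration = 54 / 5.45 = 9.908 ≈ 9.9 days.

9.9 days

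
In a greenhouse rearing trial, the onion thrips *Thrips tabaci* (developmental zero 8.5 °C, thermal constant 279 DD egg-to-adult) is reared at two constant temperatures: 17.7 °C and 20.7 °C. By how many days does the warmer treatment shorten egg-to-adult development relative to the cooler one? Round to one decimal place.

7.5 days

At 17.7 °C: 279 / (17.7 − 8.5) = 279 / 9.2 = 30.326 d.
At 20.7 °C: 279 / (20.7 − 8.5) = 279 / 12.2 = 22.869 d.
Difference = |30.326 − 22.869| = 7.457 ≈ 7.5 days.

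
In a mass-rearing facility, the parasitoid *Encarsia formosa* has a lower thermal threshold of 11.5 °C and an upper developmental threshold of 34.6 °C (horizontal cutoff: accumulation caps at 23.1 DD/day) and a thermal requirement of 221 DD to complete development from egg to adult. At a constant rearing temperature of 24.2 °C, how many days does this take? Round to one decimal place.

Daily accumulation = 24.2 − 11.5 = 12.7 DD/day.
Duration = 221 / 12.7 = 17.402 ≈ 17.4 days.

17.4 days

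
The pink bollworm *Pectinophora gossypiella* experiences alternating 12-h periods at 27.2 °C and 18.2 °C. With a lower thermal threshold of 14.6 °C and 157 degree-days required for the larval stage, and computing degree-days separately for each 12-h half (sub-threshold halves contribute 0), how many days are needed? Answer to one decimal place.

19.4 days

Day half: max(0, 27.2 − 14.6) × 0.5 = 12.6 × 0.5 = 6.30 DD.
Night half: max(0, 18.2 − 14.6) × 0.5 = 3.6 × 0.5 = 1.80 DD.
Per 24 h: 8.10 DD/day.
Duration = 157 / 8.10 = 19.383 ≈ 19.4 days.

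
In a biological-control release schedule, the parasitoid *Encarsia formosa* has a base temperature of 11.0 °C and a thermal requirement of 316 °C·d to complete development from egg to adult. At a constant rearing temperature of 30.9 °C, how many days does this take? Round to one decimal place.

15.9 days

Daily accumulation = 30.9 − 11.0 = 19.9 DD/day.
Duration = 316 / 19.9 = 15.879 ≈ 15.9 days.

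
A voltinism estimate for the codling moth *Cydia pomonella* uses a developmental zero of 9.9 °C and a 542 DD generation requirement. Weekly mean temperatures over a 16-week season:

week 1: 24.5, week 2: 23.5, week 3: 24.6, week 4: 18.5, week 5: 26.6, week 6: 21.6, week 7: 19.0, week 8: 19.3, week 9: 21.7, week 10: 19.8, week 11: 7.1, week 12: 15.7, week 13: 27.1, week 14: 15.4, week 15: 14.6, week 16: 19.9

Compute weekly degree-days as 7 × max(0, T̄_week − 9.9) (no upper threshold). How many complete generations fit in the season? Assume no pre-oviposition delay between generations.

Weekly DD (7 × max(0, T̄ − 9.9)): 102.2, 95.2, 102.9, 60.2, 116.9, 81.9, 63.7, 65.8, 82.6, 69.3, 0.0, 40.6, 120.4, 38.5, 32.9, 70.0.
Season total = 1143.1 DD.
Complete generations = ⌊1143.1 / 542⌋ = 2.

2 generations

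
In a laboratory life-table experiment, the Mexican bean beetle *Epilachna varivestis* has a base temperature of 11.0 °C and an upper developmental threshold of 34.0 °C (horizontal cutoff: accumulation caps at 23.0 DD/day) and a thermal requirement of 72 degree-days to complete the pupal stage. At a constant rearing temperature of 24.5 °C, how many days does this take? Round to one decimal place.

5.3 days

Daily accumulation = 24.5 − 11.0 = 13.5 DD/day.
Duration = 72 / 13.5 = 5.333 ≈ 5.3 days.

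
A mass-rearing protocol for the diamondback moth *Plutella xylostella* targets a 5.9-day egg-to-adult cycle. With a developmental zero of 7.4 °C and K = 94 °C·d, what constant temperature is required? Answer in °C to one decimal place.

Required daily accumulation = 94 / 5.9 = 15.932 DD/day.
T = T_base + 15.932 = 7.4 + 15.932 = 23.332 ≈ 23.3 °C.

23.3 °C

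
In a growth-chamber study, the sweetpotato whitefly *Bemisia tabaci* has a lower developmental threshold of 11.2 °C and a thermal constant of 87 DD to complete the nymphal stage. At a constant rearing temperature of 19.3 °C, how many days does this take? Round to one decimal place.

Daily accumulation = 19.3 − 11.2 = 8.1 DD/day.
Duration = 87 / 8.1 = 10.741 ≈ 10.7 days.

10.7 days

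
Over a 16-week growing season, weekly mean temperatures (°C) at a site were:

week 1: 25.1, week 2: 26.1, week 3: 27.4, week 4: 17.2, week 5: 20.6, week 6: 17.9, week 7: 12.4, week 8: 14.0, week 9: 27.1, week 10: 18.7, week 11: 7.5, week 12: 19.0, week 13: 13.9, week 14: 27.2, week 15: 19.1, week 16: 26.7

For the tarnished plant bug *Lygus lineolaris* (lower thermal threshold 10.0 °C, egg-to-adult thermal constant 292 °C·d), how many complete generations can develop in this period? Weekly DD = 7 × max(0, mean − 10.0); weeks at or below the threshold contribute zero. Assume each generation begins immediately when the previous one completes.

3 generations

Weekly DD (7 × max(0, T̄ − 10.0)): 105.7, 112.7, 121.8, 50.4, 74.2, 55.3, 16.8, 28.0, 119.7, 60.9, 0.0, 63.0, 27.3, 120.4, 63.7, 116.9.
Season total = 1136.8 DD.
Complete generations = ⌊1136.8 / 292⌋ = 3.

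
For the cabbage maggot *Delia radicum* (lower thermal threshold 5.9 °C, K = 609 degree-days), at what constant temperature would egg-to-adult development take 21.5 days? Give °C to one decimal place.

34.2 °C

Required daily accumulation = 609 / 21.5 = 28.326 DD/day.
T = T_base + 28.326 = 5.9 + 28.326 = 34.226 ≈ 34.2 °C.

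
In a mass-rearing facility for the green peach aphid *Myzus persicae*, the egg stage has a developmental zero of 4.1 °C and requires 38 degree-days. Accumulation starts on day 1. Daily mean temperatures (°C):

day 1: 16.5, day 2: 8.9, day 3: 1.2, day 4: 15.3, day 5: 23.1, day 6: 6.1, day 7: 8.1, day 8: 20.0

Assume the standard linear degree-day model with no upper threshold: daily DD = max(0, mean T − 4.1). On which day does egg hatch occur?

Daily DD above 4.1 °C: 12.4, 4.8, 0.0, 11.2, 19.0, 2.0, 4.0, 15.9.
Cumulative: 12.4, 17.2, 17.2, 28.4, 47.4, 49.4, 53.4, 69.3.
The total first reaches 38 DD on day 5.

day 5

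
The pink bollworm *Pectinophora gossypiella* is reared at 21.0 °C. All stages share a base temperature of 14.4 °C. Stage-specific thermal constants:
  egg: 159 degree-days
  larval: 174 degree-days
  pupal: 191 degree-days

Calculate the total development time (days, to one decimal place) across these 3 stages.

Daily accumulation at 21.0 °C = 21.0 − 14.4 = 6.6 DD/day.
Total K = 159 + 174 + 191 = 524 DD.
Total duration = 524 / 6.6 = 79.394 ≈ 79.4 days.

79.4 days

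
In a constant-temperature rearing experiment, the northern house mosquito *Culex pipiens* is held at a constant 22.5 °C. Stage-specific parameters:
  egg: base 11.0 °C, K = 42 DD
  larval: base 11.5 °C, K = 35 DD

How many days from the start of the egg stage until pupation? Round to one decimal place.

egg: 42 / (22.5 − 11.0) = 42 / 11.5 = 3.652 d.
larval: 35 / (22.5 − 11.5) = 35 / 11.0 = 3.182 d.
Sum = 6.834 ≈ 6.8 days.

6.8 days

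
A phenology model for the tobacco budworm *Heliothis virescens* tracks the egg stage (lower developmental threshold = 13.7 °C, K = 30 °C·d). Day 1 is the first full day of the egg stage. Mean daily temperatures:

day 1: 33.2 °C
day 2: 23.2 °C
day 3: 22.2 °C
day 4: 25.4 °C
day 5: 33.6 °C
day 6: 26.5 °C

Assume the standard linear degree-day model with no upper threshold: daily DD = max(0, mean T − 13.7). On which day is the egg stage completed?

Daily DD above 13.7 °C: 19.5, 9.5, 8.5, 11.7, 19.9, 12.8.
Cumulative: 19.5, 29.0, 37.5, 49.2, 69.1, 81.9.
The total first reaches 30 DD on day 3.

day 3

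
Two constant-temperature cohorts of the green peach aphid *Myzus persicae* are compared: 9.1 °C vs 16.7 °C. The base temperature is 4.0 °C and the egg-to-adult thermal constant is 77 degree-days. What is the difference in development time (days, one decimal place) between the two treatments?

At 9.1 °C: 77 / (9.1 − 4.0) = 77 / 5.1 = 15.098 d.
At 16.7 °C: 77 / (16.7 − 4.0) = 77 / 12.7 = 6.063 d.
Difference = |15.098 − 6.063| = 9.035 ≈ 9.0 days.

9.0 days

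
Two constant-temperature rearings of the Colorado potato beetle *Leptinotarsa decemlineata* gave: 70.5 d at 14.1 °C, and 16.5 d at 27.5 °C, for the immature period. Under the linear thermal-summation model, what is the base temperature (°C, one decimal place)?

10.0 °C

Linear rate model ⇒ the product D·(T − T_b) is constant across temperatures.
70.5·(14.1 − T_b) = 16.5·(27.5 − T_b)
T_b = (70.5·14.1 − 16.5·27.5) / (70.5 − 16.5) = 540.30 / 54.0 = 10.006 °C ≈ 10.0 °C.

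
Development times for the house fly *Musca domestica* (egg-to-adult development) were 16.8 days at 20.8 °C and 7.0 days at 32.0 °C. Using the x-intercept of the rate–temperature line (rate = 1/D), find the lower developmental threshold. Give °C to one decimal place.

12.8 °C

Linear rate model ⇒ the product D·(T − T_b) is constant across temperatures.
16.8·(20.8 − T_b) = 7.0·(32.0 − T_b)
T_b = (16.8·20.8 − 7.0·32.0) / (16.8 − 7.0) = 125.44 / 9.8 = 12.800 °C ≈ 12.8 °C.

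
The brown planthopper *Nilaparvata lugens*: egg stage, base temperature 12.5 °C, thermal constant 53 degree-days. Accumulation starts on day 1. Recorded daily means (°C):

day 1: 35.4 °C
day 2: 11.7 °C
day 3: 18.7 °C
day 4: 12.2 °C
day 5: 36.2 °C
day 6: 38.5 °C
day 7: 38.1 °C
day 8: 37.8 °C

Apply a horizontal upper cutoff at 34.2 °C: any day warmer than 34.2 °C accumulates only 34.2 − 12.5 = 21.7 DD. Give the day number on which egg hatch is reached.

Daily DD above 12.5 °C (capped at 21.7): 21.7, 0.0, 6.2, 0.0, 21.7, 21.7, 21.7, 21.7.
Cumulative: 21.7, 21.7, 27.9, 27.9, 49.6, 71.3, 93.0, 114.7.
The total first reaches 53 DD on day 6.

day 6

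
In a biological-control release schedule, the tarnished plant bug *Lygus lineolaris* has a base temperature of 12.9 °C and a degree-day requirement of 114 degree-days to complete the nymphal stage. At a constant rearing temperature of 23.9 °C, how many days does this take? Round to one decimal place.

10.4 days

Daily accumulation = 23.9 − 12.9 = 11.0 DD/day.
Duration = 114 / 11.0 = 10.364 ≈ 10.4 days.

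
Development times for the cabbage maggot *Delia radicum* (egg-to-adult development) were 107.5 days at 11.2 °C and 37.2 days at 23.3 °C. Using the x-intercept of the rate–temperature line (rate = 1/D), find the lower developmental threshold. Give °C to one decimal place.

4.8 °C

Linear rate model ⇒ the product D·(T − T_b) is constant across temperatures.
107.5·(11.2 − T_b) = 37.2·(23.3 − T_b)
T_b = (107.5·11.2 − 37.2·23.3) / (107.5 − 37.2) = 337.24 / 70.3 = 4.797 °C ≈ 4.8 °C.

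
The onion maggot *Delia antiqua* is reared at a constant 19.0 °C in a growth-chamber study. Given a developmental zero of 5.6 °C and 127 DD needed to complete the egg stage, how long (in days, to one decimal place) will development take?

Daily accumulation = 19.0 − 5.6 = 13.4 DD/day.
Duration = 127 / 13.4 = 9.478 ≈ 9.5 days.

9.5 days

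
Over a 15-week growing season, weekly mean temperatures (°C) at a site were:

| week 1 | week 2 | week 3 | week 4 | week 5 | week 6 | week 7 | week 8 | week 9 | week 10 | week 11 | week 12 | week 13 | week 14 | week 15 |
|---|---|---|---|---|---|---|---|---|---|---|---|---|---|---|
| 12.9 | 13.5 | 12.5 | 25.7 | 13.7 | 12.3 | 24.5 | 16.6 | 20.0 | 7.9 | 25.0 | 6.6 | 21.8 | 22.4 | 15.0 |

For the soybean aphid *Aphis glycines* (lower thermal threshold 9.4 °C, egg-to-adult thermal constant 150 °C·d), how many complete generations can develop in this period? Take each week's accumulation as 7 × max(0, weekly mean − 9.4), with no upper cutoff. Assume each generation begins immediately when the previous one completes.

Weekly DD (7 × max(0, T̄ − 9.4)): 24.5, 28.7, 21.7, 114.1, 30.1, 20.3, 105.7, 50.4, 74.2, 0.0, 109.2, 0.0, 86.8, 91.0, 39.2.
Season total = 795.9 DD.
Complete generations = ⌊795.9 / 150⌋ = 5.

5 generations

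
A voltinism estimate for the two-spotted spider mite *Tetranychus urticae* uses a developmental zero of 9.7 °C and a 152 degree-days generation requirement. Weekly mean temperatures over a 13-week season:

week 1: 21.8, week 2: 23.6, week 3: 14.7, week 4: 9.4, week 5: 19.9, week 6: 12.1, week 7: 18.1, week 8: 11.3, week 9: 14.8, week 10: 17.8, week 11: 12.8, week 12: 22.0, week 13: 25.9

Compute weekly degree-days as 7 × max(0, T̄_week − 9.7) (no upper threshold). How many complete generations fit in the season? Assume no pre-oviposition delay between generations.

Weekly DD (7 × max(0, T̄ − 9.7)): 84.7, 97.3, 35.0, 0.0, 71.4, 16.8, 58.8, 11.2, 35.7, 56.7, 21.7, 86.1, 113.4.
Season total = 688.8 DD.
Complete generations = ⌊688.8 / 152⌋ = 4.

4 generations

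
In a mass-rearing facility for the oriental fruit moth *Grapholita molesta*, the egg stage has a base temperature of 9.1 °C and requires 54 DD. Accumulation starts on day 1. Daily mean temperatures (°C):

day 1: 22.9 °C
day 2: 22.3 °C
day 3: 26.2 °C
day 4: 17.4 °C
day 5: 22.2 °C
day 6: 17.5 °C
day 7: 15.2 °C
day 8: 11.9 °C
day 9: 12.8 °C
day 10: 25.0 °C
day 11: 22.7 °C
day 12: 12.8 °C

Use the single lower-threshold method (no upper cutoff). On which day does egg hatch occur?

day 5

Daily DD above 9.1 °C: 13.8, 13.2, 17.1, 8.3, 13.1, 8.4, 6.1, 2.8, 3.7, 15.9, 13.6, 3.7.
Cumulative: 13.8, 27.0, 44.1, 52.4, 65.5, 73.9, 80.0, 82.8, 86.5, 102.4, 116.0, 119.7.
The total first reaches 54 DD on day 5.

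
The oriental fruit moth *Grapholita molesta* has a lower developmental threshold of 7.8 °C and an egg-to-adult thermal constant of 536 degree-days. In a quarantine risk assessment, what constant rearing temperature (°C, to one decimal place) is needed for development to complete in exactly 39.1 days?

Required daily accumulation = 536 / 39.1 = 13.708 DD/day.
T = T_base + 13.708 = 7.8 + 13.708 = 21.508 ≈ 21.5 °C.

21.5 °C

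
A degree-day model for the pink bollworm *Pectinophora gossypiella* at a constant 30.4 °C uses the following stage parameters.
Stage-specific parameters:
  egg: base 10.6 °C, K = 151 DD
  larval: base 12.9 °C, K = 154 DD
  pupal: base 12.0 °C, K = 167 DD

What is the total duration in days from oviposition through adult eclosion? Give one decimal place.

25.5 days

egg: 151 / (30.4 − 10.6) = 151 / 19.8 = 7.626 d.
larval: 154 / (30.4 − 12.9) = 154 / 17.5 = 8.800 d.
pupal: 167 / (30.4 − 12.0) = 167 / 18.4 = 9.076 d.
Sum = 25.502 ≈ 25.5 days.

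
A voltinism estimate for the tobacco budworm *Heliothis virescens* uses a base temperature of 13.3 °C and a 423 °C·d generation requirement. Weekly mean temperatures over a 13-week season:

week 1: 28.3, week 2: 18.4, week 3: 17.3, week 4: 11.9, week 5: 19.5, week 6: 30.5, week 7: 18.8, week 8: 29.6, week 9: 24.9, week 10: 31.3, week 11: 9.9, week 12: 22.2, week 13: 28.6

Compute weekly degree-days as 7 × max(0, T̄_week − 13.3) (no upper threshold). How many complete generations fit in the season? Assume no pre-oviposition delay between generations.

2 generations

Weekly DD (7 × max(0, T̄ − 13.3)): 105.0, 35.7, 28.0, 0.0, 43.4, 120.4, 38.5, 114.1, 81.2, 126.0, 0.0, 62.3, 107.1.
Season total = 861.7 DD.
Complete generations = ⌊861.7 / 423⌋ = 2.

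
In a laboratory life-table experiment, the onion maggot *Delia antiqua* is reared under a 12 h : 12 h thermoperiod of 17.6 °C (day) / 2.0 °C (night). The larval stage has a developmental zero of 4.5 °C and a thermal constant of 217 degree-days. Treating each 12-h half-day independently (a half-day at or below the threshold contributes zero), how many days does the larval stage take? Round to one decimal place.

Day half: max(0, 17.6 − 4.5) × 0.5 = 13.1 × 0.5 = 6.55 DD.
Night half: max(0, 2.0 − 4.5) × 0.5 = 0.0 × 0.5 = 0.00 DD.
Per 24 h: 6.55 DD/day.
Duration = 217 / 6.55 = 33.130 ≈ 33.1 days.

33.1 days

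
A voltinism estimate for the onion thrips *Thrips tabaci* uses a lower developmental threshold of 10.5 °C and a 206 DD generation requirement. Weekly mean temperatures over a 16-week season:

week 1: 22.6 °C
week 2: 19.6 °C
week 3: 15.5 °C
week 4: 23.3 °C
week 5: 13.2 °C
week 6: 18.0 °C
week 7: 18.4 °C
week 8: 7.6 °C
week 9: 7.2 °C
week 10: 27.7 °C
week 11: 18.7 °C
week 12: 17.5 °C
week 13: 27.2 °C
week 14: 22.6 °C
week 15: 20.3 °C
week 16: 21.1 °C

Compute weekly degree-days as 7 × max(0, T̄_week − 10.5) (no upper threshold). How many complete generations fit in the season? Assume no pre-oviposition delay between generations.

4 generations

Weekly DD (7 × max(0, T̄ − 10.5)): 84.7, 63.7, 35.0, 89.6, 18.9, 52.5, 55.3, 0.0, 0.0, 120.4, 57.4, 49.0, 116.9, 84.7, 68.6, 74.2.
Season total = 970.9 DD.
Complete generations = ⌊970.9 / 206⌋ = 4.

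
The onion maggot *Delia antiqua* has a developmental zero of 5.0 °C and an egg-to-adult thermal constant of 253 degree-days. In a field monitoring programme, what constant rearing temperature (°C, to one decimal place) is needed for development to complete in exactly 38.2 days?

Required daily accumulation = 253 / 38.2 = 6.623 DD/day.
T = T_base + 6.623 = 5.0 + 6.623 = 11.623 ≈ 11.6 °C.

11.6 °C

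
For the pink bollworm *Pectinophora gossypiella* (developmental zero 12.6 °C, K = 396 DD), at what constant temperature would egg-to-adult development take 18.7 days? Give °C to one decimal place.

33.8 °C

Required daily accumulation = 396 / 18.7 = 21.176 DD/day.
T = T_base + 21.176 = 12.6 + 21.176 = 33.776 ≈ 33.8 °C.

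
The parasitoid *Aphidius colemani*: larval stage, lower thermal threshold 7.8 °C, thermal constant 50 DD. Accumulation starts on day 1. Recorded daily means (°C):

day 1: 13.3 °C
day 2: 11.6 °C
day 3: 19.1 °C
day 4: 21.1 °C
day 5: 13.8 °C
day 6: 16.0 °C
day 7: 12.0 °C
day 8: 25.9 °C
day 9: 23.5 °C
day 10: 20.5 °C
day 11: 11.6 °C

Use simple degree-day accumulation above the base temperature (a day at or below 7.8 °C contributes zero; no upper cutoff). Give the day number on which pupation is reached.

Daily DD above 7.8 °C: 5.5, 3.8, 11.3, 13.3, 6.0, 8.2, 4.2, 18.1, 15.7, 12.7, 3.8.
Cumulative: 5.5, 9.3, 20.6, 33.9, 39.9, 48.1, 52.3, 70.4, 86.1, 98.8, 102.6.
The total first reaches 50 DD on day 7.

day 7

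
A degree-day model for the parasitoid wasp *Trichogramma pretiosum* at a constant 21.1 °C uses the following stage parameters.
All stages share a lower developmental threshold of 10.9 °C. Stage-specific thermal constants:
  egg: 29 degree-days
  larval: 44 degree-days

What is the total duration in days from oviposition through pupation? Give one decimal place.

Daily accumulation at 21.1 °C = 21.1 − 10.9 = 10.2 DD/day.
Total K = 29 + 44 = 73 DD.
Total duration = 73 / 10.2 = 7.157 ≈ 7.2 days.

7.2 days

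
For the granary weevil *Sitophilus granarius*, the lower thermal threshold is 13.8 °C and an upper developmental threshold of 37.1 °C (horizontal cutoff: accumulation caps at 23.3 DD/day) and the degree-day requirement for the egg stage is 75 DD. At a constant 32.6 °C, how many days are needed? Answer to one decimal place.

Daily accumulation = 32.6 − 13.8 = 18.8 DD/day.
Duration = 75 / 18.8 = 3.989 ≈ 4.0 days.

4.0 days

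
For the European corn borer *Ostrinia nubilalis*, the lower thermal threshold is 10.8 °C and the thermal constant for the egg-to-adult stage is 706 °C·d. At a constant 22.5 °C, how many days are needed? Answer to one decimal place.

Daily accumulation = 22.5 − 10.8 = 11.7 DD/day.
Duration = 706 / 11.7 = 60.342 ≈ 60.3 days.

60.3 days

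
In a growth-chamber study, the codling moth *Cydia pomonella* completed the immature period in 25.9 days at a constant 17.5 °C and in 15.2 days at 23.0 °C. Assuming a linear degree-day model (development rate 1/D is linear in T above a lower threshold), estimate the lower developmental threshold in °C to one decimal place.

Equal thermal constants: D₁(T₁ − T_b) = D₂(T₂ − T_b).
25.9·(17.5 − T_b) = 15.2·(23.0 − T_b)
T_b = (25.9·17.5 − 15.2·23.0) / (25.9 − 15.2) = 103.65 / 10.7 = 9.687 °C ≈ 9.7 °C.

9.7 °C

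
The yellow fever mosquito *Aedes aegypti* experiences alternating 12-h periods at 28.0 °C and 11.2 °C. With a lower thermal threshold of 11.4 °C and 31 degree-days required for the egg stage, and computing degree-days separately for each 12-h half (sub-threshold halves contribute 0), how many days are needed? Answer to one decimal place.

Day half: max(0, 28.0 − 11.4) × 0.5 = 16.6 × 0.5 = 8.30 DD.
Night half: max(0, 11.2 − 11.4) × 0.5 = 0.0 × 0.5 = 0.00 DD.
Per 24 h: 8.30 DD/day.
Duration = 31 / 8.30 = 3.735 ≈ 3.7 days.

3.7 days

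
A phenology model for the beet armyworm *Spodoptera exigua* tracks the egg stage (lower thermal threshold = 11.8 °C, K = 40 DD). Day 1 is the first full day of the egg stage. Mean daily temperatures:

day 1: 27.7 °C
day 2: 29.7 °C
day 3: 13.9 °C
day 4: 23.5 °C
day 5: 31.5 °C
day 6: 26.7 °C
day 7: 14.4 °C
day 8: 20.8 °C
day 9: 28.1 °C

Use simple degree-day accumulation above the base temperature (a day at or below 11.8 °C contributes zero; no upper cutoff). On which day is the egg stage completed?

Daily DD above 11.8 °C: 15.9, 17.9, 2.1, 11.7, 19.7, 14.9, 2.6, 9.0, 16.3.
Cumulative: 15.9, 33.8, 35.9, 47.6, 67.3, 82.2, 84.8, 93.8, 110.1.
The total first reaches 40 DD on day 4.

day 4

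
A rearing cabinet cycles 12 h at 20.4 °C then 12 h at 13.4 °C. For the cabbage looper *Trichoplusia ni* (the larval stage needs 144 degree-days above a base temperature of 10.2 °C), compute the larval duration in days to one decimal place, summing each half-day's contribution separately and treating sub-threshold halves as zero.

Day half: max(0, 20.4 − 10.2) × 0.5 = 10.2 × 0.5 = 5.10 DD.
Night half: max(0, 13.4 − 10.2) × 0.5 = 3.2 × 0.5 = 1.60 DD.
Per 24 h: 6.70 DD/day.
Duration = 144 / 6.70 = 21.493 ≈ 21.5 days.

21.5 days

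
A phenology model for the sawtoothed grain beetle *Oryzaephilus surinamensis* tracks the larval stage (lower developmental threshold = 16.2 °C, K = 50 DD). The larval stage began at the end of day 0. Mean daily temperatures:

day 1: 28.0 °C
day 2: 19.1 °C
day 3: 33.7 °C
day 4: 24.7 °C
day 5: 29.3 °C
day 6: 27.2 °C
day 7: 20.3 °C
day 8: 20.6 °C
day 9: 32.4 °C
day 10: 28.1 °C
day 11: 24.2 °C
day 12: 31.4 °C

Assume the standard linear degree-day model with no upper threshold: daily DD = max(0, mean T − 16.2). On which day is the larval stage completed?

day 5

Daily DD above 16.2 °C: 11.8, 2.9, 17.5, 8.5, 13.1, 11.0, 4.1, 4.4, 16.2, 11.9, 8.0, 15.2.
Cumulative: 11.8, 14.7, 32.2, 40.7, 53.8, 64.8, 68.9, 73.3, 89.5, 101.4, 109.4, 124.6.
The total first reaches 50 DD on day 5.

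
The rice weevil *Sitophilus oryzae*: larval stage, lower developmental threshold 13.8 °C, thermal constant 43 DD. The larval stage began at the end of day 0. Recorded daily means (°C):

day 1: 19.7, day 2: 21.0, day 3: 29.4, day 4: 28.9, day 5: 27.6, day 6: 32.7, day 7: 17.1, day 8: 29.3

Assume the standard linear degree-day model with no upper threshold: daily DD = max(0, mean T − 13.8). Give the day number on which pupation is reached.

day 4

Daily DD above 13.8 °C: 5.9, 7.2, 15.6, 15.1, 13.8, 18.9, 3.3, 15.5.
Cumulative: 5.9, 13.1, 28.7, 43.8, 57.6, 76.5, 79.8, 95.3.
The total first reaches 43 DD on day 4.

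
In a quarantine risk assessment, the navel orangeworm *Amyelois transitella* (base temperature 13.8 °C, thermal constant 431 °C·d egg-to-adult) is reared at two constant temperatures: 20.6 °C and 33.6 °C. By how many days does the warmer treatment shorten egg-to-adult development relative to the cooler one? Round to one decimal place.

At 20.6 °C: 431 / (20.6 − 13.8) = 431 / 6.8 = 63.382 d.
At 33.6 °C: 431 / (33.6 − 13.8) = 431 / 19.8 = 21.768 d.
Difference = |63.382 − 21.768| = 41.615 ≈ 41.6 days.

41.6 days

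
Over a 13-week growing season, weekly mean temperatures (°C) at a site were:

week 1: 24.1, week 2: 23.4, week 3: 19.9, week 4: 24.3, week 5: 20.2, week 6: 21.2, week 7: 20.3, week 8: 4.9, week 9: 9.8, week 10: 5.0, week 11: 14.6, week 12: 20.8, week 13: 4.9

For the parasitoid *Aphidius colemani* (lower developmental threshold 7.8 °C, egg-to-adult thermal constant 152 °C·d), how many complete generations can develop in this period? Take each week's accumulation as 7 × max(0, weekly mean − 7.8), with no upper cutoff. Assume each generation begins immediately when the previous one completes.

Weekly DD (7 × max(0, T̄ − 7.8)): 114.1, 109.2, 84.7, 115.5, 86.8, 93.8, 87.5, 0.0, 14.0, 0.0, 47.6, 91.0, 0.0.
Season total = 844.2 DD.
Complete generations = ⌊844.2 / 152⌋ = 5.

5 generations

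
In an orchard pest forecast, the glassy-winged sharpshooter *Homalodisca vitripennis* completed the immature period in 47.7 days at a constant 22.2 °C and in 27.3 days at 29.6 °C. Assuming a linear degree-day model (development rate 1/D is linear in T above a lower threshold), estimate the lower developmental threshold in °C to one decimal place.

Linear rate model ⇒ the product D·(T − T_b) is constant across temperatures.
47.7·(22.2 − T_b) = 27.3·(29.6 − T_b)
T_b = (47.7·22.2 − 27.3·29.6) / (47.7 − 27.3) = 250.86 / 20.4 = 12.297 °C ≈ 12.3 °C.

12.3 °C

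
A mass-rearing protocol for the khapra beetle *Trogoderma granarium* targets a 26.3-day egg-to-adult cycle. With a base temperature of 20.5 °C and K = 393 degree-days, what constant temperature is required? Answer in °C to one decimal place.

35.4 °C

Required daily accumulation = 393 / 26.3 = 14.943 DD/day.
T = T_base + 14.943 = 20.5 + 14.943 = 35.443 ≈ 35.4 °C.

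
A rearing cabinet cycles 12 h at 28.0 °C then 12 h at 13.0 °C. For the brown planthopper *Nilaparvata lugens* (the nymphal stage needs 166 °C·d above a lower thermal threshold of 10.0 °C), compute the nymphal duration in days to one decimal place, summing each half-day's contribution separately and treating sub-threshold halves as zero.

15.8 days

Day half: max(0, 28.0 − 10.0) × 0.5 = 18.0 × 0.5 = 9.00 DD.
Night half: max(0, 13.0 − 10.0) × 0.5 = 3.0 × 0.5 = 1.50 DD.
Per 24 h: 10.50 DD/day.
Duration = 166 / 10.50 = 15.810 ≈ 15.8 days.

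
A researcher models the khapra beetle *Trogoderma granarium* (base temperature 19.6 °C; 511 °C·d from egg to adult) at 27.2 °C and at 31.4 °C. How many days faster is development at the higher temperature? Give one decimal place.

23.9 days

At 27.2 °C: 511 / (27.2 − 19.6) = 511 / 7.6 = 67.237 d.
At 31.4 °C: 511 / (31.4 − 19.6) = 511 / 11.8 = 43.305 d.
Difference = |67.237 − 43.305| = 23.932 ≈ 23.9 days.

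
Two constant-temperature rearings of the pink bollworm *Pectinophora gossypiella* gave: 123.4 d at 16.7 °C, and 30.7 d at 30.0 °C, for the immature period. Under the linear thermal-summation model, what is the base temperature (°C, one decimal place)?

Under the model K = D·(T − T_b), so D₁·(T₁ − T_b) = D₂·(T₂ − T_b).
123.4·(16.7 − T_b) = 30.7·(30.0 − T_b)
T_b = (123.4·16.7 − 30.7·30.0) / (123.4 − 30.7) = 1139.78 / 92.7 = 12.295 °C ≈ 12.3 °C.

12.3 °C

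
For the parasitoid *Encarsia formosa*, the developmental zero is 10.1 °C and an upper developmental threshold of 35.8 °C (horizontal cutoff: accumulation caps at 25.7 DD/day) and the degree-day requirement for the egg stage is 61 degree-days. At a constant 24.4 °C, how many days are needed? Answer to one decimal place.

4.3 days

Daily accumulation = 24.4 − 10.1 = 14.3 DD/day.
Duration = 61 / 14.3 = 4.266 ≈ 4.3 days.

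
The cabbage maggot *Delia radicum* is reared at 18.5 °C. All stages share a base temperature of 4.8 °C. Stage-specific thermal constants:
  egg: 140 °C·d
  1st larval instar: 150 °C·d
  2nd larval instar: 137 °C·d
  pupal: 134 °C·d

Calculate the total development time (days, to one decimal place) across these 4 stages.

Daily accumulation at 18.5 °C = 18.5 − 4.8 = 13.7 DD/day.
Total K = 140 + 150 + 137 + 134 = 561 DD.
Total duration = 561 / 13.7 = 40.949 ≈ 40.9 days.

40.9 days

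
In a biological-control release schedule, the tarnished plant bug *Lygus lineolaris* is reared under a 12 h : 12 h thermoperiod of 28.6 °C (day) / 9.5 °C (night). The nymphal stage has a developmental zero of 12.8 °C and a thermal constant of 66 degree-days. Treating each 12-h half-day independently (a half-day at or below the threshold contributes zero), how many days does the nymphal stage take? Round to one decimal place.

Day half: max(0, 28.6 − 12.8) × 0.5 = 15.8 × 0.5 = 7.90 DD.
Night half: max(0, 9.5 − 12.8) × 0.5 = 0.0 × 0.5 = 0.00 DD.
Per 24 h: 7.90 DD/day.
Duration = 66 / 7.90 = 8.354 ≈ 8.4 days.

8.4 days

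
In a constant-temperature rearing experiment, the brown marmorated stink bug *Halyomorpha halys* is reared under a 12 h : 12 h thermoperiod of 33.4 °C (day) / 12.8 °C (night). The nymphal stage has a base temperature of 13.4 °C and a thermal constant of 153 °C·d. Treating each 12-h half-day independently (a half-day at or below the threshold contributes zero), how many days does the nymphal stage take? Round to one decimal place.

15.3 days

Day half: max(0, 33.4 − 13.4) × 0.5 = 20.0 × 0.5 = 10.00 DD.
Night half: max(0, 12.8 − 13.4) × 0.5 = 0.0 × 0.5 = 0.00 DD.
Per 24 h: 10.00 DD/day.
Duration = 153 / 10.00 = 15.300 ≈ 15.3 days.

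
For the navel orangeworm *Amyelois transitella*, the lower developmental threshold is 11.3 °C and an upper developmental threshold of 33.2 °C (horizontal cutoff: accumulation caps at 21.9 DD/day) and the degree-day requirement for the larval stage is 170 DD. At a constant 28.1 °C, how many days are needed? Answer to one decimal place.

Daily accumulation = 28.1 − 11.3 = 16.8 DD/day.
Duration = 170 / 16.8 = 10.119 ≈ 10.1 days.

10.1 days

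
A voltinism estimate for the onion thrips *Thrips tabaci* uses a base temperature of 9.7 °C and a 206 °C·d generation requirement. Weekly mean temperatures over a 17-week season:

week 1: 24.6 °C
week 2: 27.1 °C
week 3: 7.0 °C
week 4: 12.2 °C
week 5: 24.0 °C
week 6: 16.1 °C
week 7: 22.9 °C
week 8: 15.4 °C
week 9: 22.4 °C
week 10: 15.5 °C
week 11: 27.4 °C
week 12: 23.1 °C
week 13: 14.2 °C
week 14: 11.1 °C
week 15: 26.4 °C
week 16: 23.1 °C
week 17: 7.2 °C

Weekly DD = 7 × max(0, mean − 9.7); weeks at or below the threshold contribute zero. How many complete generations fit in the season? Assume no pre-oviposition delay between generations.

5 generations

Weekly DD (7 × max(0, T̄ − 9.7)): 104.3, 121.8, 0.0, 17.5, 100.1, 44.8, 92.4, 39.9, 88.9, 40.6, 123.9, 93.8, 31.5, 9.8, 116.9, 93.8, 0.0.
Season total = 1120.0 DD.
Complete generations = ⌊1120.0 / 206⌋ = 5.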